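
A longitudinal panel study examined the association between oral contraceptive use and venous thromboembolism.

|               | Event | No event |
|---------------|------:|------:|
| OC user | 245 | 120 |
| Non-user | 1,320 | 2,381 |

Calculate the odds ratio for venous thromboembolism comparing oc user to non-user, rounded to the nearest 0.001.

Cells: a = 245, b = 120, c = 1320, d = 2381.
OR = (a·d)/(b·c) = (245 × 2381) / (120 × 1320) = 583345 / 158400 = 3.68273
The odds of venous thromboembolism are about 3.68 times as high in the oc user group.

3.683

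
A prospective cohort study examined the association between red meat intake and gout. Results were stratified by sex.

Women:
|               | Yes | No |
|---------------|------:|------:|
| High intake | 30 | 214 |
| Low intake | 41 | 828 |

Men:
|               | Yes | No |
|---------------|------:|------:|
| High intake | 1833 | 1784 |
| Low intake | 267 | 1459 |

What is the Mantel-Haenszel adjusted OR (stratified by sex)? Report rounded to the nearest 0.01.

5.39

OR_MH = Σ(aᵢdᵢ/nᵢ) / Σ(bᵢcᵢ/nᵢ), where nᵢ is the stratum total.
Stratum 1 (Women): n = 1113; a·d/n = 30·828/1113 = 22.3181; b·c/n = 214·41/1113 = 7.8832
Stratum 2 (Men): n = 5343; a·d/n = 1833·1459/5343 = 500.5328; b·c/n = 1784·267/5343 = 89.1499
OR_MH = (22.3181 + 500.5328) / (7.8832 + 89.1499) = 522.8509 / 97.0331 = 5.38838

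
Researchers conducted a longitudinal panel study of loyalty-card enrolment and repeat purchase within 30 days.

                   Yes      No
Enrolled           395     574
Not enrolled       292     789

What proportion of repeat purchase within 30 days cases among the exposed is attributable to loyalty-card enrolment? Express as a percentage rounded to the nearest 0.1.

33.7

Cells: a = 395, b = 574, c = 292, d = 789.
Risk in exposed = 395/969 = 0.40764; risk in unexposed = 292/1081 = 0.27012.
RR = 0.40764/0.27012 = 1.50909
AR% = (RR − 1)/RR × 100 = (1.50909 − 1)/1.50909 × 100 = 33.7351%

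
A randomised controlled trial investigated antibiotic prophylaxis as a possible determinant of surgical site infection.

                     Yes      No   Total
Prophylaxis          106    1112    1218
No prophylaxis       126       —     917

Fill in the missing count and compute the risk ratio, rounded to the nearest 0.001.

The missing cell is in the unexposed row: 917 − 126 = 791.
So a = 106, b = 1112, c = 126, d = 791.
RR = [a/(a+b)] / [c/(c+d)] = (106/1218) / (126/917) = 0.08703/0.13740 = 0.63337

0.633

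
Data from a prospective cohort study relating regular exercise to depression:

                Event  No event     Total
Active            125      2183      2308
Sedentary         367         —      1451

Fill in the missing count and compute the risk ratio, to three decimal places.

0.214

The missing cell is in the unexposed row: 1451 − 367 = 1084.
So a = 125, b = 2183, c = 367, d = 1084.
RR = [a/(a+b)] / [c/(c+d)] = (125/2308) / (367/1451) = 0.05416/0.25293 = 0.21413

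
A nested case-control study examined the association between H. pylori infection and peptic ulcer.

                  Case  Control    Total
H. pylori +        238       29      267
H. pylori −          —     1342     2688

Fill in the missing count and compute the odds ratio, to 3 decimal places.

The missing cell is in the unexposed row: 2688 − 1342 = 1346.
So a = 238, b = 29, c = 1346, d = 1342.
OR = (a·d)/(b·c) = (238 × 1342) / (29 × 1346) = 319396 / 39034 = 8.18251

8.183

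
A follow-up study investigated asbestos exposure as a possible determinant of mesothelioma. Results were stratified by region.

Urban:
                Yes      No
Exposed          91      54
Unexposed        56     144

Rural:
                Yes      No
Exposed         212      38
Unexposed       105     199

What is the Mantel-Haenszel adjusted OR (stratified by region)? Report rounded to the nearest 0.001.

7.148

OR_MH = Σ(aᵢdᵢ/nᵢ) / Σ(bᵢcᵢ/nᵢ), where nᵢ is the stratum total.
Stratum 1 (Urban): n = 345; a·d/n = 91·144/345 = 37.9826; b·c/n = 54·56/345 = 8.7652
Stratum 2 (Rural): n = 554; a·d/n = 212·199/554 = 76.1516; b·c/n = 38·105/554 = 7.2022
OR_MH = (37.9826 + 76.1516) / (8.7652 + 7.2022) = 114.1342 / 15.9674 = 7.14796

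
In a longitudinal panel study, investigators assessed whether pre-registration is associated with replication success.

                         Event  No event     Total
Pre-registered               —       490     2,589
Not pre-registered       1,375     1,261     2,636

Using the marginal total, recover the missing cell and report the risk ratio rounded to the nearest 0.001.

1.554

The missing cell is in the exposed row: 2589 − 490 = 2099.
So a = 2099, b = 490, c = 1375, d = 1261.
RR = [a/(a+b)] / [c/(c+d)] = (2099/2589) / (1375/2636) = 0.81074/0.52162 = 1.55426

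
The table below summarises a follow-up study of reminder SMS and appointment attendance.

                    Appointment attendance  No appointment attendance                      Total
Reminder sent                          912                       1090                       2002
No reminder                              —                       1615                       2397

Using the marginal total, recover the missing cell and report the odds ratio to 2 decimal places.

1.73

The missing cell is in the unexposed row: 2397 − 1615 = 782.
So a = 912, b = 1090, c = 782, d = 1615.
OR = (a·d)/(b·c) = (912 × 1615) / (1090 × 782) = 1472880 / 852380 = 1.72796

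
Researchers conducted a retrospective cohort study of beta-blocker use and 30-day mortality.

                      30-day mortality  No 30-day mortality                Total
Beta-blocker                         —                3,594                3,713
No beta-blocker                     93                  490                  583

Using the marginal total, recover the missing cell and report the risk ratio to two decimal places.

0.20

The missing cell is in the exposed row: 3713 − 3594 = 119.
So a = 119, b = 3594, c = 93, d = 490.
RR = [a/(a+b)] / [c/(c+d)] = (119/3713) / (93/583) = 0.03205/0.15952 = 0.20091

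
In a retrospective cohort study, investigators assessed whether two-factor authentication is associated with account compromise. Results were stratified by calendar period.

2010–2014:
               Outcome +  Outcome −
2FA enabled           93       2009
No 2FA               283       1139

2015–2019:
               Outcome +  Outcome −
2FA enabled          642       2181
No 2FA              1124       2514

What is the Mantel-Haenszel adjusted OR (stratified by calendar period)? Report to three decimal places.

OR_MH = Σ(aᵢdᵢ/nᵢ) / Σ(bᵢcᵢ/nᵢ), where nᵢ is the stratum total.
Stratum 1 (2010–2014): n = 3524; a·d/n = 93·1139/3524 = 30.0587; b·c/n = 2009·283/3524 = 161.3357
Stratum 2 (2015–2019): n = 6461; a·d/n = 642·2514/6461 = 249.8047; b·c/n = 2181·1124/6461 = 379.4218
OR_MH = (30.0587 + 249.8047) / (161.3357 + 379.4218) = 279.8634 / 540.7575 = 0.51754

0.518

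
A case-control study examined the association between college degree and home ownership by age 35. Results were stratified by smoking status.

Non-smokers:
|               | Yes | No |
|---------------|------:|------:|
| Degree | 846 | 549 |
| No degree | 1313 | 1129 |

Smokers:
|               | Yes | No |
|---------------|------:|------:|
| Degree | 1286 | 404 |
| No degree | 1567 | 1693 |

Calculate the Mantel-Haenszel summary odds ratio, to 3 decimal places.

OR_MH = Σ(aᵢdᵢ/nᵢ) / Σ(bᵢcᵢ/nᵢ), where nᵢ is the stratum total.
Stratum 1 (Non-smokers): n = 3837; a·d/n = 846·1129/3837 = 248.9273; b·c/n = 549·1313/3837 = 187.8647
Stratum 2 (Smokers): n = 4950; a·d/n = 1286·1693/4950 = 439.8380; b·c/n = 404·1567/4950 = 127.8925
OR_MH = (248.9273 + 439.8380) / (187.8647 + 127.8925) = 688.7653 / 315.7573 = 2.18131

2.181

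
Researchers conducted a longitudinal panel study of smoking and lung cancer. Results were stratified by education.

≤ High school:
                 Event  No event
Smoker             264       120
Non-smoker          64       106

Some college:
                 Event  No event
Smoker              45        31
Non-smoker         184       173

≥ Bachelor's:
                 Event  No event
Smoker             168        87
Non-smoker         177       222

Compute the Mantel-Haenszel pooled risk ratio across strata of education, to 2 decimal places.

RR_MH = Σ(aᵢ·n₀ᵢ/nᵢ) / Σ(cᵢ·n₁ᵢ/nᵢ), with n₁ᵢ = aᵢ+bᵢ (exposed), n₀ᵢ = cᵢ+dᵢ (unexposed), nᵢ = n₁ᵢ+n₀ᵢ.
Stratum 1 (≤ High school): n₁ = 384, n₀ = 170, n = 554; a·n₀/n = 264·170/554 = 81.0108; c·n₁/n = 64·384/554 = 44.3610
Stratum 2 (Some college): n₁ = 76, n₀ = 357, n = 433; a·n₀/n = 45·357/433 = 37.1016; c·n₁/n = 184·76/433 = 32.2956
Stratum 3 (≥ Bachelor's): n₁ = 255, n₀ = 399, n = 654; a·n₀/n = 168·399/654 = 102.4954; c·n₁/n = 177·255/654 = 69.0138
RR_MH = (81.0108 + 37.1016 + 102.4954) / (44.3610 + 32.2956 + 69.0138) = 220.6079 / 145.6704 = 1.51443

1.51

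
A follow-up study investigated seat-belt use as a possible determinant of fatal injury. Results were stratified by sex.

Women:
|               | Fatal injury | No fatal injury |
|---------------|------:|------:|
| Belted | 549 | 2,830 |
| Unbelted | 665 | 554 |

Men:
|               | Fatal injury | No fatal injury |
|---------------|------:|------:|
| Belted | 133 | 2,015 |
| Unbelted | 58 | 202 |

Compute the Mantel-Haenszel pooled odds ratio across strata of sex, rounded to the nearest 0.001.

0.169

OR_MH = Σ(aᵢdᵢ/nᵢ) / Σ(bᵢcᵢ/nᵢ), where nᵢ is the stratum total.
Stratum 1 (Women): n = 4598; a·d/n = 549·554/4598 = 66.1475; b·c/n = 2830·665/4598 = 409.2975
Stratum 2 (Men): n = 2408; a·d/n = 133·202/2408 = 11.1570; b·c/n = 2015·58/2408 = 48.5341
OR_MH = (66.1475 + 11.1570) / (409.2975 + 48.5341) = 77.3044 / 457.8316 = 0.16885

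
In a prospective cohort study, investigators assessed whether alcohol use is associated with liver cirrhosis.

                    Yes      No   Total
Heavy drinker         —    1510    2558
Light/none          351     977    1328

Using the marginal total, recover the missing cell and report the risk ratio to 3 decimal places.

The missing cell is in the exposed row: 2558 − 1510 = 1048.
So a = 1048, b = 1510, c = 351, d = 977.
RR = [a/(a+b)] / [c/(c+d)] = (1048/2558) / (351/1328) = 0.40970/0.26431 = 1.55007

1.550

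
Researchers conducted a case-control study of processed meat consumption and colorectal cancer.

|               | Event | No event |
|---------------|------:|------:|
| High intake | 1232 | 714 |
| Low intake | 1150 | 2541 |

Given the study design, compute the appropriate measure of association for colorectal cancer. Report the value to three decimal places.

Cells: a = 1232, b = 714, c = 1150, d = 2541.
This is a case-control study: participants were sampled on outcome status, so risks in the source population cannot be estimated directly — relative risk is not valid here. The odds ratio is the appropriate measure.
OR = (a·d)/(b·c) = (1232 × 2541) / (714 × 1150) = 3130512 / 821100 = 3.81258

3.813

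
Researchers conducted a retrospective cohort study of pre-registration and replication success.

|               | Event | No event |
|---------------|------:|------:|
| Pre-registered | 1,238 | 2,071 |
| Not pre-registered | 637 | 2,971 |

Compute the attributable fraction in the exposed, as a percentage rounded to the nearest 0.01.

52.81

Cells: a = 1238, b = 2071, c = 637, d = 2971.
Risk in exposed = 1238/3309 = 0.37413; risk in unexposed = 637/3608 = 0.17655.
RR = 0.37413/0.17655 = 2.11910
AR% = (RR − 1)/RR × 100 = (2.11910 − 1)/2.11910 × 100 = 52.8101%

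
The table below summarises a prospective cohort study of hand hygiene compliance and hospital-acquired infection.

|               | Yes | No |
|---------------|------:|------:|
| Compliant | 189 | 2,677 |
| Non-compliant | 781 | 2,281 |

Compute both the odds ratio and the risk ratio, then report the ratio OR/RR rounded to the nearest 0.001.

Cells: a = 189, b = 2677, c = 781, d = 2281.
OR = (189·2281)/(2677·781) = 431109/2090737 = 0.20620
Risk in exposed = 189/2866 = 0.06595; risk in unexposed = 781/3062 = 0.25506; RR = 0.25855
OR/RR = 0.20620 / 0.25855 = 0.79753
The outcome is not rare, so the OR lies further from 1 than the RR.

0.798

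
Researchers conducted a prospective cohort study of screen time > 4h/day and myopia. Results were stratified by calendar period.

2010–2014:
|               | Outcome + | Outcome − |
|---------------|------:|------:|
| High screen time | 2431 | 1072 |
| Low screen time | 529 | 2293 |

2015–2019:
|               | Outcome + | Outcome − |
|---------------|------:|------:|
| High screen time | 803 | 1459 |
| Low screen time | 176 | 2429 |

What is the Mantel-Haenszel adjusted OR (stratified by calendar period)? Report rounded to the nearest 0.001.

OR_MH = Σ(aᵢdᵢ/nᵢ) / Σ(bᵢcᵢ/nᵢ), where nᵢ is the stratum total.
Stratum 1 (2010–2014): n = 6325; a·d/n = 2431·2293/6325 = 881.3096; b·c/n = 1072·529/6325 = 89.6582
Stratum 2 (2015–2019): n = 4867; a·d/n = 803·2429/4867 = 400.7576; b·c/n = 1459·176/4867 = 52.7602
OR_MH = (881.3096 + 400.7576) / (89.6582 + 52.7602) = 1282.0671 / 142.4184 = 9.00212

9.002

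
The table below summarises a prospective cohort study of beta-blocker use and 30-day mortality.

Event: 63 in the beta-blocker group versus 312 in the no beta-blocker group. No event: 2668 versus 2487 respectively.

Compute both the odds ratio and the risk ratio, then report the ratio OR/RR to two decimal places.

From the description: a = 63, b = 2668, c = 312, d = 2487.
OR = (63·2487)/(2668·312) = 156681/832416 = 0.18822
Risk in exposed = 63/2731 = 0.02307; risk in unexposed = 312/2799 = 0.11147; RR = 0.20695
OR/RR = 0.18822 / 0.20695 = 0.90951
The outcome is not rare, so the OR lies further from 1 than the RR.

0.91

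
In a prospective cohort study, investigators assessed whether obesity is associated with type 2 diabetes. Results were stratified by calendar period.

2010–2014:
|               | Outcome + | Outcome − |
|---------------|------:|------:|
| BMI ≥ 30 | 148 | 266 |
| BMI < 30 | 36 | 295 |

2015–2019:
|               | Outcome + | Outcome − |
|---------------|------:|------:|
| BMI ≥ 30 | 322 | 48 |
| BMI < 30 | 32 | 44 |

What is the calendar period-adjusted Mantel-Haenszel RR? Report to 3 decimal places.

RR_MH = Σ(aᵢ·n₀ᵢ/nᵢ) / Σ(cᵢ·n₁ᵢ/nᵢ), with n₁ᵢ = aᵢ+bᵢ (exposed), n₀ᵢ = cᵢ+dᵢ (unexposed), nᵢ = n₁ᵢ+n₀ᵢ.
Stratum 1 (2010–2014): n₁ = 414, n₀ = 331, n = 745; a·n₀/n = 148·331/745 = 65.7557; c·n₁/n = 36·414/745 = 20.0054
Stratum 2 (2015–2019): n₁ = 370, n₀ = 76, n = 446; a·n₀/n = 322·76/446 = 54.8700; c·n₁/n = 32·370/446 = 26.5471
RR_MH = (65.7557 + 54.8700) / (20.0054 + 26.5471) = 120.6257 / 46.5525 = 2.59118

2.591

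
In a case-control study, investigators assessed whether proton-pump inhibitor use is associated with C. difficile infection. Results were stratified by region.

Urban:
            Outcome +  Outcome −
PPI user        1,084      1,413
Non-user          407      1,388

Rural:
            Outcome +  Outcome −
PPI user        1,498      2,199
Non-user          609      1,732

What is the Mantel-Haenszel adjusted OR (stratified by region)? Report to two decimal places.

OR_MH = Σ(aᵢdᵢ/nᵢ) / Σ(bᵢcᵢ/nᵢ), where nᵢ is the stratum total.
Stratum 1 (Urban): n = 4292; a·d/n = 1084·1388/4292 = 350.5573; b·c/n = 1413·407/4292 = 133.9914
Stratum 2 (Rural): n = 6038; a·d/n = 1498·1732/6038 = 429.7012; b·c/n = 2199·609/6038 = 221.7938
OR_MH = (350.5573 + 429.7012) / (133.9914 + 221.7938) = 780.2585 / 355.7852 = 2.19306

2.19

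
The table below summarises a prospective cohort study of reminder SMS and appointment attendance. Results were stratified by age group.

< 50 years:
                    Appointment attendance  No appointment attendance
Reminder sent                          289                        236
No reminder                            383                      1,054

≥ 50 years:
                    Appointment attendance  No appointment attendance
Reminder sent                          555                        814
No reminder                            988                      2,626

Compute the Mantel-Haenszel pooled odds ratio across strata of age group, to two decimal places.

OR_MH = Σ(aᵢdᵢ/nᵢ) / Σ(bᵢcᵢ/nᵢ), where nᵢ is the stratum total.
Stratum 1 (< 50 years): n = 1962; a·d/n = 289·1054/1962 = 155.2528; b·c/n = 236·383/1962 = 46.0693
Stratum 2 (≥ 50 years): n = 4983; a·d/n = 555·2626/4983 = 292.4804; b·c/n = 814·988/4983 = 161.3951
OR_MH = (155.2528 + 292.4804) / (46.0693 + 161.3951) = 447.7332 / 207.4645 = 2.15812

2.16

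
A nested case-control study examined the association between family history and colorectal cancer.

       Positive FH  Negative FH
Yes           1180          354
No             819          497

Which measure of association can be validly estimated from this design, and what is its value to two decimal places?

2.02

Reading the table with exposure as columns: a = 1180 (Positive FH, case), b = 819 (Positive FH, non-case), c = 354 (Negative FH, case), d = 497.
This is a nested case-control study: participants were sampled on outcome status, so risks in the source population cannot be estimated directly — relative risk is not valid here. The odds ratio is the appropriate measure.
OR = (a·d)/(b·c) = (1180 × 497) / (819 × 354) = 586460 / 289926 = 2.02279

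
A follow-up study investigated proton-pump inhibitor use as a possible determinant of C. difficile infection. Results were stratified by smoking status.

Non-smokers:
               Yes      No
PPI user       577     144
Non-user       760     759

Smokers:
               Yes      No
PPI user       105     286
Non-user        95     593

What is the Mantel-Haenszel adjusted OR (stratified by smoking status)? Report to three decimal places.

OR_MH = Σ(aᵢdᵢ/nᵢ) / Σ(bᵢcᵢ/nᵢ), where nᵢ is the stratum total.
Stratum 1 (Non-smokers): n = 2240; a·d/n = 577·759/2240 = 195.5103; b·c/n = 144·760/2240 = 48.8571
Stratum 2 (Smokers): n = 1079; a·d/n = 105·593/1079 = 57.7062; b·c/n = 286·95/1079 = 25.1807
OR_MH = (195.5103 + 57.7062) / (48.8571 + 25.1807) = 253.2165 / 74.0379 = 3.42009

3.420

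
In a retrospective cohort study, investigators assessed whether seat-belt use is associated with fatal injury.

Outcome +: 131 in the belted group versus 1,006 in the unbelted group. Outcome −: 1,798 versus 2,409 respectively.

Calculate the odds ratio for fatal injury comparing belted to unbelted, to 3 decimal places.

0.174

From the description: a = 131, b = 1798, c = 1006, d = 2409.
OR = (a·d)/(b·c) = (131 × 2409) / (1798 × 1006) = 315579 / 1808788 = 0.17447
Exposure is associated with lower odds of fatal injury (OR = 0.17 < 1).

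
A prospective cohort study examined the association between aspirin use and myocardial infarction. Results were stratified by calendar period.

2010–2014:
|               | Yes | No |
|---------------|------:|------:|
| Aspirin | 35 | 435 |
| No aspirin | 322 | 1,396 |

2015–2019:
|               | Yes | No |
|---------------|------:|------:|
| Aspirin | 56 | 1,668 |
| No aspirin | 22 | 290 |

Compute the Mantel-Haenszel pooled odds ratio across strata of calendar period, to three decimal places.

OR_MH = Σ(aᵢdᵢ/nᵢ) / Σ(bᵢcᵢ/nᵢ), where nᵢ is the stratum total.
Stratum 1 (2010–2014): n = 2188; a·d/n = 35·1396/2188 = 22.3309; b·c/n = 435·322/2188 = 64.0174
Stratum 2 (2015–2019): n = 2036; a·d/n = 56·290/2036 = 7.9764; b·c/n = 1668·22/2036 = 18.0236
OR_MH = (22.3309 + 7.9764) / (64.0174 + 18.0236) = 30.3073 / 82.0409 = 0.36942

0.369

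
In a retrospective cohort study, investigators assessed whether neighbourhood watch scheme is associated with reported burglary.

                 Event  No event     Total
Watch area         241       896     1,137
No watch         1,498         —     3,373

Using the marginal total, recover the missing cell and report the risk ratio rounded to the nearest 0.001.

0.477

The missing cell is in the unexposed row: 3373 − 1498 = 1875.
So a = 241, b = 896, c = 1498, d = 1875.
RR = [a/(a+b)] / [c/(c+d)] = (241/1137) / (1498/3373) = 0.21196/0.44412 = 0.47727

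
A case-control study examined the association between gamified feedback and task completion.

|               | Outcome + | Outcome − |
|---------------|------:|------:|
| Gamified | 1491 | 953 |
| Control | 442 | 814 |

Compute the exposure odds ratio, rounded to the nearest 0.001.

2.881

Cells: a = 1491, b = 953, c = 442, d = 814.
OR = (a·d)/(b·c) = (1491 × 814) / (953 × 442) = 1213674 / 421226 = 2.88129
The odds of task completion are about 2.88 times as high in the gamified group.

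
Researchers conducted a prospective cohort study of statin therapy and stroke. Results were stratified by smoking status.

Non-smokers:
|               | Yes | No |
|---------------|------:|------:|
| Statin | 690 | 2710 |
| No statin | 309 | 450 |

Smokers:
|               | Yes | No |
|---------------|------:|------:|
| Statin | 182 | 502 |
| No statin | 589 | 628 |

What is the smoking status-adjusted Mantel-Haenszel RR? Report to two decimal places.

0.52

RR_MH = Σ(aᵢ·n₀ᵢ/nᵢ) / Σ(cᵢ·n₁ᵢ/nᵢ), with n₁ᵢ = aᵢ+bᵢ (exposed), n₀ᵢ = cᵢ+dᵢ (unexposed), nᵢ = n₁ᵢ+n₀ᵢ.
Stratum 1 (Non-smokers): n₁ = 3400, n₀ = 759, n = 4159; a·n₀/n = 690·759/4159 = 125.9221; c·n₁/n = 309·3400/4159 = 252.6088
Stratum 2 (Smokers): n₁ = 684, n₀ = 1217, n = 1901; a·n₀/n = 182·1217/1901 = 116.5145; c·n₁/n = 589·684/1901 = 211.9285
RR_MH = (125.9221 + 116.5145) / (252.6088 + 211.9285) = 242.4366 / 464.5373 = 0.52189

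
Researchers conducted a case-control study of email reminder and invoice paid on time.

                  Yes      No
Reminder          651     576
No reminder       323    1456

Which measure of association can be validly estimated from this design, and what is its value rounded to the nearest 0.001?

5.095

Cells: a = 651, b = 576, c = 323, d = 1456.
This is a case-control study: participants were sampled on outcome status, so risks in the source population cannot be estimated directly — relative risk is not valid here. The odds ratio is the appropriate measure.
OR = (a·d)/(b·c) = (651 × 1456) / (576 × 323) = 947856 / 186048 = 5.09469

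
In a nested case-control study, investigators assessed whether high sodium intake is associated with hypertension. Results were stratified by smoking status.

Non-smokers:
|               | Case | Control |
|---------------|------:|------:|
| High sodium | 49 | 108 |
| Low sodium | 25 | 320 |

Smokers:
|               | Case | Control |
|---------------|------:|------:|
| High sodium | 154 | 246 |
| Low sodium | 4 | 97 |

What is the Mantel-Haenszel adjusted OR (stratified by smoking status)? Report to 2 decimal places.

OR_MH = Σ(aᵢdᵢ/nᵢ) / Σ(bᵢcᵢ/nᵢ), where nᵢ is the stratum total.
Stratum 1 (Non-smokers): n = 502; a·d/n = 49·320/502 = 31.2351; b·c/n = 108·25/502 = 5.3785
Stratum 2 (Smokers): n = 501; a·d/n = 154·97/501 = 29.8164; b·c/n = 246·4/501 = 1.9641
OR_MH = (31.2351 + 29.8164) / (5.3785 + 1.9641) = 61.0514 / 7.3426 = 8.31474

8.31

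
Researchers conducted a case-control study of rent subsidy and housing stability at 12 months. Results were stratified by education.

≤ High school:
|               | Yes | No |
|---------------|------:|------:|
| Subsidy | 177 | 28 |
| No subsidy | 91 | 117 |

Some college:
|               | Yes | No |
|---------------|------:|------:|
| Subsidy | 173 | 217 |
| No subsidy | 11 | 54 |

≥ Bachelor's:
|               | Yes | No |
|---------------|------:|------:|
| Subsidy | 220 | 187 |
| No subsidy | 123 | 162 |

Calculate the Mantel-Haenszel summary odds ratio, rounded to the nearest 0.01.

OR_MH = Σ(aᵢdᵢ/nᵢ) / Σ(bᵢcᵢ/nᵢ), where nᵢ is the stratum total.
Stratum 1 (≤ High school): n = 413; a·d/n = 177·117/413 = 50.1429; b·c/n = 28·91/413 = 6.1695
Stratum 2 (Some college): n = 455; a·d/n = 173·54/455 = 20.5319; b·c/n = 217·11/455 = 5.2462
Stratum 3 (≥ Bachelor's): n = 692; a·d/n = 220·162/692 = 51.5029; b·c/n = 187·123/692 = 33.2384
OR_MH = (50.1429 + 20.5319 + 51.5029) / (6.1695 + 5.2462 + 33.2384) = 122.1776 / 44.6541 = 2.73609

2.74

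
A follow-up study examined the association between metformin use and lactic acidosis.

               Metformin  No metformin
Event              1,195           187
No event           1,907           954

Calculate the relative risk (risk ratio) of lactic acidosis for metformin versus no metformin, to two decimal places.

Reading the table with exposure as columns: a = 1195 (Metformin, case), b = 1907 (Metformin, non-case), c = 187 (No metformin, case), d = 954.
Risk in exposed = 1195/3102 = 0.38524; risk in unexposed = 187/1141 = 0.16389.
RR = 0.38524 / 0.16389 = 2.35055
The risk among the exposed is 2.35 times that among the unexposed.

2.35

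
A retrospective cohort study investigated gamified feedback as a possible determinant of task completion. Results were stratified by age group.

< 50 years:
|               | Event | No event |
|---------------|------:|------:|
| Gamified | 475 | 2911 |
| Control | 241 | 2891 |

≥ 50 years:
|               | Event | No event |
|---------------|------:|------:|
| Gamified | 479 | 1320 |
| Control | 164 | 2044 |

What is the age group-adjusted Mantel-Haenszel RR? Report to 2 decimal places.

2.48

RR_MH = Σ(aᵢ·n₀ᵢ/nᵢ) / Σ(cᵢ·n₁ᵢ/nᵢ), with n₁ᵢ = aᵢ+bᵢ (exposed), n₀ᵢ = cᵢ+dᵢ (unexposed), nᵢ = n₁ᵢ+n₀ᵢ.
Stratum 1 (< 50 years): n₁ = 3386, n₀ = 3132, n = 6518; a·n₀/n = 475·3132/6518 = 228.2449; c·n₁/n = 241·3386/6518 = 125.1958
Stratum 2 (≥ 50 years): n₁ = 1799, n₀ = 2208, n = 4007; a·n₀/n = 479·2208/4007 = 263.9461; c·n₁/n = 164·1799/4007 = 73.6301
RR_MH = (228.2449 + 263.9461) / (125.1958 + 73.6301) = 492.1910 / 198.8259 = 2.47549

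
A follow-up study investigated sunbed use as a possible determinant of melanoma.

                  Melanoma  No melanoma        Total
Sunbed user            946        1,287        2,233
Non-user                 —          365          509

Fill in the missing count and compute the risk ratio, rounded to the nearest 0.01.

The missing cell is in the unexposed row: 509 − 365 = 144.
So a = 946, b = 1287, c = 144, d = 365.
RR = [a/(a+b)] / [c/(c+d)] = (946/2233) / (144/509) = 0.42365/0.28291 = 1.49747

1.50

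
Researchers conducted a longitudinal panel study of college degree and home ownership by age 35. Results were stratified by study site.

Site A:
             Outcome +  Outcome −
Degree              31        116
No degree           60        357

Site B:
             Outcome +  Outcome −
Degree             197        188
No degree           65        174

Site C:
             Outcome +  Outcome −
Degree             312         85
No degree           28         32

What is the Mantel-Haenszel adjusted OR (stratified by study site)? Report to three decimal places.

2.596

OR_MH = Σ(aᵢdᵢ/nᵢ) / Σ(bᵢcᵢ/nᵢ), where nᵢ is the stratum total.
Stratum 1 (Site A): n = 564; a·d/n = 31·357/564 = 19.6223; b·c/n = 116·60/564 = 12.3404
Stratum 2 (Site B): n = 624; a·d/n = 197·174/624 = 54.9327; b·c/n = 188·65/624 = 19.5833
Stratum 3 (Site C): n = 457; a·d/n = 312·32/457 = 21.8468; b·c/n = 85·28/457 = 5.2079
OR_MH = (19.6223 + 54.9327 + 21.8468) / (12.3404 + 19.5833 + 5.2079) = 96.4019 / 37.1316 = 2.59622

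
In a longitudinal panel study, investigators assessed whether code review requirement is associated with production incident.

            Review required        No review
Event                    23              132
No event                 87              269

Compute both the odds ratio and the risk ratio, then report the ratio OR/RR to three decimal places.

Reading the table with exposure as columns: a = 23 (Review required, case), b = 87 (Review required, non-case), c = 132 (No review, case), d = 269.
OR = (23·269)/(87·132) = 6187/11484 = 0.53875
Risk in exposed = 23/110 = 0.20909; risk in unexposed = 132/401 = 0.32918; RR = 0.63519
OR/RR = 0.53875 / 0.63519 = 0.84817
The outcome is not rare, so the OR lies further from 1 than the RR.

0.848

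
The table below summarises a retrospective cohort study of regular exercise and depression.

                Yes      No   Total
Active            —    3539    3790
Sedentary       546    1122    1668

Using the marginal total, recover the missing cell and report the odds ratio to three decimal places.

0.146

The missing cell is in the exposed row: 3790 − 3539 = 251.
So a = 251, b = 3539, c = 546, d = 1122.
OR = (a·d)/(b·c) = (251 × 1122) / (3539 × 546) = 281622 / 1932294 = 0.14574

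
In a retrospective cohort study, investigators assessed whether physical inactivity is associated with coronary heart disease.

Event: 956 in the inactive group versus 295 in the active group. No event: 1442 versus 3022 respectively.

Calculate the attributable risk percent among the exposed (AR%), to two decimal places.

77.69

From the description: a = 956, b = 1442, c = 295, d = 3022.
Risk in exposed = 956/2398 = 0.39867; risk in unexposed = 295/3317 = 0.08894.
RR = 0.39867/0.08894 = 4.48262
AR% = (RR − 1)/RR × 100 = (4.48262 − 1)/4.48262 × 100 = 77.6916%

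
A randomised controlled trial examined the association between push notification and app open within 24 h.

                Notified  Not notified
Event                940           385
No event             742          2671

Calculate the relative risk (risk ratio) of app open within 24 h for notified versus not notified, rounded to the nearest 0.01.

4.44

Reading the table with exposure as columns: a = 940 (Notified, case), b = 742 (Notified, non-case), c = 385 (Not notified, case), d = 2671.
Risk in exposed = 940/1682 = 0.55886; risk in unexposed = 385/3056 = 0.12598.
RR = 0.55886 / 0.12598 = 4.43603
The risk among the exposed is 4.44 times that among the unexposed.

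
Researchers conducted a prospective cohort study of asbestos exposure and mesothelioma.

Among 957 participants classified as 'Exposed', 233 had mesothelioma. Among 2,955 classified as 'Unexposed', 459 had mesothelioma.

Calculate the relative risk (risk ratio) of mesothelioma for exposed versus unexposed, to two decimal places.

1.57

From the description: a = 233, b = 724, c = 459, d = 2496.
Risk in exposed = 233/957 = 0.24347; risk in unexposed = 459/2955 = 0.15533.
RR = 0.24347 / 0.15533 = 1.56743
The risk among the exposed is 1.57 times that among the unexposed.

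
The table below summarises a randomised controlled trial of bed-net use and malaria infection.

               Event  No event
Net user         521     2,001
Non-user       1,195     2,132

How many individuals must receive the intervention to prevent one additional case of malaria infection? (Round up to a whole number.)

Risk in treated group = 521/2522 = 0.20658; risk in control = 1195/3327 = 0.35918.
Absolute risk reduction = 0.35918 − 0.20658 = 0.15260
NNT = 1 / ARR = 1 / 0.15260 = 6.553 → round up → 7

7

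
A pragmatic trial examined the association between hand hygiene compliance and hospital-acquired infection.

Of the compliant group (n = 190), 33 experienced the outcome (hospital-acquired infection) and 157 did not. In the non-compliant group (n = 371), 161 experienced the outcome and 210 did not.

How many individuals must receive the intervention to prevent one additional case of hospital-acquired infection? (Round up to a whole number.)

4

Risk in treated group = 33/190 = 0.17368; risk in control = 161/371 = 0.43396.
Absolute risk reduction = 0.43396 − 0.17368 = 0.26028
NNT = 1 / ARR = 1 / 0.26028 = 3.842 → round up → 4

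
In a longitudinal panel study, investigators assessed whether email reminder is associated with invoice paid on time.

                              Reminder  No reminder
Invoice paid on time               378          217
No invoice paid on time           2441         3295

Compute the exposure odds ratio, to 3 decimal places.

Reading the table with exposure as columns: a = 378 (Reminder, case), b = 2441 (Reminder, non-case), c = 217 (No reminder, case), d = 3295.
OR = (a·d)/(b·c) = (378 × 3295) / (2441 × 217) = 1245510 / 529697 = 2.35136
The odds of invoice paid on time are about 2.35 times as high in the reminder group.

2.351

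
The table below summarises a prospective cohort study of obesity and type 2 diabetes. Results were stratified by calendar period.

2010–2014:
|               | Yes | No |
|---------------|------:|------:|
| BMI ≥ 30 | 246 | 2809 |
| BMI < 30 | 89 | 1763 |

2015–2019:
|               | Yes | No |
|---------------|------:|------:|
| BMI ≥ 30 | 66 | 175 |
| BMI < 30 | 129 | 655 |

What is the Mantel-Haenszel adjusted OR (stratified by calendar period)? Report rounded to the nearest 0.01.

OR_MH = Σ(aᵢdᵢ/nᵢ) / Σ(bᵢcᵢ/nᵢ), where nᵢ is the stratum total.
Stratum 1 (2010–2014): n = 4907; a·d/n = 246·1763/4907 = 88.3835; b·c/n = 2809·89/4907 = 50.9478
Stratum 2 (2015–2019): n = 1025; a·d/n = 66·655/1025 = 42.1756; b·c/n = 175·129/1025 = 22.0244
OR_MH = (88.3835 + 42.1756) / (50.9478 + 22.0244) = 130.5591 / 72.9722 = 1.78916

1.79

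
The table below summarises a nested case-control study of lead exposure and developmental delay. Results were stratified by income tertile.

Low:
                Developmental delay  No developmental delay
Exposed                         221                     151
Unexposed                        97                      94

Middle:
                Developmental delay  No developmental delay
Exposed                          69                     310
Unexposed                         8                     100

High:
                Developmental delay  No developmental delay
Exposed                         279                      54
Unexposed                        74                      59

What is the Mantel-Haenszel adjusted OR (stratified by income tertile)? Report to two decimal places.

OR_MH = Σ(aᵢdᵢ/nᵢ) / Σ(bᵢcᵢ/nᵢ), where nᵢ is the stratum total.
Stratum 1 (Low): n = 563; a·d/n = 221·94/563 = 36.8988; b·c/n = 151·97/563 = 26.0160
Stratum 2 (Middle): n = 487; a·d/n = 69·100/487 = 14.1684; b·c/n = 310·8/487 = 5.0924
Stratum 3 (High): n = 466; a·d/n = 279·59/466 = 35.3240; b·c/n = 54·74/466 = 8.5751
OR_MH = (36.8988 + 14.1684 + 35.3240) / (26.0160 + 5.0924 + 8.5751) = 86.3912 / 39.6835 = 2.17701

2.18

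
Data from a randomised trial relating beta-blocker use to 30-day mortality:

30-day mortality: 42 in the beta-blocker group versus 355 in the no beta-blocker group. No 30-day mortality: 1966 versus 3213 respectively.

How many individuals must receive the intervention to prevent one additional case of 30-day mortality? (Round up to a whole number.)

Risk in treated group = 42/2008 = 0.02092; risk in control = 355/3568 = 0.09950.
Absolute risk reduction = 0.09950 − 0.02092 = 0.07858
NNT = 1 / ARR = 1 / 0.07858 = 12.726 → round up → 13

13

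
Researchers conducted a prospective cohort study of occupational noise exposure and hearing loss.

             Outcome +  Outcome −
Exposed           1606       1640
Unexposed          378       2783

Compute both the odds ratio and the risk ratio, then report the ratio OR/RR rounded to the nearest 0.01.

Cells: a = 1606, b = 1640, c = 378, d = 2783.
OR = (1606·2783)/(1640·378) = 4469498/619920 = 7.20980
Risk in exposed = 1606/3246 = 0.49476; risk in unexposed = 378/3161 = 0.11958; RR = 4.13742
OR/RR = 7.20980 / 4.13742 = 1.74258
The outcome is not rare, so the OR lies further from 1 than the RR.

1.74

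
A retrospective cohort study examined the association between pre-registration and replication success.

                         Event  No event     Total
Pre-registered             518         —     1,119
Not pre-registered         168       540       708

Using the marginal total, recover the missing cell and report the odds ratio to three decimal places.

The missing cell is in the exposed row: 1119 − 518 = 601.
So a = 518, b = 601, c = 168, d = 540.
OR = (a·d)/(b·c) = (518 × 540) / (601 × 168) = 279720 / 100968 = 2.77038

2.770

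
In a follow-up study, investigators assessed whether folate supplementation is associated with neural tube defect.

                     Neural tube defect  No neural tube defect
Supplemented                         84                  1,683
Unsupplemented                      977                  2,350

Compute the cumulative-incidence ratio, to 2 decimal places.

Cells: a = 84, b = 1683, c = 977, d = 2350.
Risk in exposed = 84/1767 = 0.04754; risk in unexposed = 977/3327 = 0.29366.
RR = 0.04754 / 0.29366 = 0.16188
The risk is 84% lower among the exposed than among the unexposed.

0.16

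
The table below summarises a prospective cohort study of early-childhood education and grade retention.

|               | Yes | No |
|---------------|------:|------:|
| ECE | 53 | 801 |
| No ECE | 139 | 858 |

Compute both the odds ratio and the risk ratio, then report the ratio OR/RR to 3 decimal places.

Cells: a = 53, b = 801, c = 139, d = 858.
OR = (53·858)/(801·139) = 45474/111339 = 0.40843
Risk in exposed = 53/854 = 0.06206; risk in unexposed = 139/997 = 0.13942; RR = 0.44514
OR/RR = 0.40843 / 0.44514 = 0.91752
The outcome is not rare, so the OR lies further from 1 than the RR.

0.918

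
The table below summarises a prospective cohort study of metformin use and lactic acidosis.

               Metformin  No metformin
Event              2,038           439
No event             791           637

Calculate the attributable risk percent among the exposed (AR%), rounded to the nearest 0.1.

Reading the table with exposure as columns: a = 2038 (Metformin, case), b = 791 (Metformin, non-case), c = 439 (No metformin, case), d = 637.
Risk in exposed = 2038/2829 = 0.72040; risk in unexposed = 439/1076 = 0.40799.
RR = 0.72040/0.40799 = 1.76571
AR% = (RR − 1)/RR × 100 = (1.76571 − 1)/1.76571 × 100 = 43.3655%

43.4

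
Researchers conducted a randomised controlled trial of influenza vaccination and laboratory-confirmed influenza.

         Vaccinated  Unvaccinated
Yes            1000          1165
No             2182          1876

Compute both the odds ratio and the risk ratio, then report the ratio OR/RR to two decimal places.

0.90

Reading the table with exposure as columns: a = 1000 (Vaccinated, case), b = 2182 (Vaccinated, non-case), c = 1165 (Unvaccinated, case), d = 1876.
OR = (1000·1876)/(2182·1165) = 1876000/2542030 = 0.73799
Risk in exposed = 1000/3182 = 0.31427; risk in unexposed = 1165/3041 = 0.38310; RR = 0.82033
OR/RR = 0.73799 / 0.82033 = 0.89963
The outcome is not rare, so the OR lies further from 1 than the RR.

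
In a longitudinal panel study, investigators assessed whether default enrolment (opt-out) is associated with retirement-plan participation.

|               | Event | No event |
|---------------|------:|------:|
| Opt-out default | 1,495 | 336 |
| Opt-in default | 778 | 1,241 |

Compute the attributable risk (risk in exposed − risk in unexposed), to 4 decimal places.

Cells: a = 1495, b = 336, c = 778, d = 1241.
Risk in exposed = 1495/1831 = 0.816494; risk in unexposed = 778/2019 = 0.385339.
Risk difference = 0.816494 − 0.385339 = 0.431154

0.4312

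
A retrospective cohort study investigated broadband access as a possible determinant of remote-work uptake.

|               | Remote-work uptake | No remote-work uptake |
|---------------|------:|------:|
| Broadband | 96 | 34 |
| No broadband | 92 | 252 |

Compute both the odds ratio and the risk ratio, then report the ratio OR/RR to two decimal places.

Cells: a = 96, b = 34, c = 92, d = 252.
OR = (96·252)/(34·92) = 24192/3128 = 7.73402
Risk in exposed = 96/130 = 0.73846; risk in unexposed = 92/344 = 0.26744; RR = 2.76120
OR/RR = 7.73402 / 2.76120 = 2.80096
The outcome is not rare, so the OR lies further from 1 than the RR.

2.80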